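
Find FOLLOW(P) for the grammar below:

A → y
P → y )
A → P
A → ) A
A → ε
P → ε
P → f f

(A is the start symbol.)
In A → P: P is at the end, add FOLLOW(A)

The FOLLOW sets referred to above (computed the same way, to a fixed point):
  FOLLOW(A) = { $ }

Taking the union: FOLLOW(P) = { $ }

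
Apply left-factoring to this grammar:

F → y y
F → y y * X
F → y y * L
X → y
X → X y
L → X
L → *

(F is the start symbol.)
Left-factoring transforms A → αβ₁ | αβ₂ into A → αA' and A' → β₁ | β₂
(α is the longest common prefix among the alternatives). Repeat until
no nonterminal has two alternatives with a common prefix.

Round 1: F has alternatives sharing prefix 'y y'. Introduce F': F → y y F'
  Add: F' → ε
  Add: F' → * X
  Add: F' → * L

Round 2: F' has alternatives sharing prefix '*'. Introduce F'': F' → * F''
  Add: F'' → X
  Add: F'' → L

No remaining common prefixes — done.

Resulting grammar:
F → y y F'
F' → ε
F' → * F''
F'' → X
F'' → L
X → y
X → X y
L → X
L → *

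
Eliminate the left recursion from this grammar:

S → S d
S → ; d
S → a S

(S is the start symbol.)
S is directly left-recursive. The standard transformation for
  A → A α₁ | ... | A α_m | β₁ | ... | β_n
is
  A  → β₁ A' | ... | β_n A'
  A' → α₁ A' | ... | α_m A' | ε

S → ; d becomes S → ; d S'
S → a S becomes S → a S S'
S → S d becomes S' → d S'
Add S' → ε

Resulting grammar:
S → ; d S'
S → a S S'
S' → d S'
S' → ε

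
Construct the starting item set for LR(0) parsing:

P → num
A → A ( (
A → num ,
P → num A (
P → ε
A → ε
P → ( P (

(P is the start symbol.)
{ [P → . ( P (], [P → . num A (], [P → . num], [P → .], [P' → . P] }

First, augment the grammar with P' → P
I₀ = CLOSURE({ [P' → . P] }):
  [P' → . P] has the dot before P: add [P → . num], [P → . num A (], [P → .], [P → . ( P (]
No further items can be added.

I₀ = { [P → . ( P (], [P → . num A (], [P → . num], [P → .], [P' → . P] }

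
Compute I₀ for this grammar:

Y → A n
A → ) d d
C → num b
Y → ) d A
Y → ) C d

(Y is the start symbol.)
{ [A → . ) d d], [Y → . ) C d], [Y → . ) d A], [Y → . A n], [Y' → . Y] }

First, augment the grammar with Y' → Y
I₀ = CLOSURE({ [Y' → . Y] }):
  [Y' → . Y] has the dot before Y: add [Y → . A n], [Y → . ) d A], [Y → . ) C d]
  [Y → . A n] has the dot before A: add [A → . ) d d]
No further items can be added.

I₀ = { [A → . ) d d], [Y → . ) C d], [Y → . ) d A], [Y → . A n], [Y' → . Y] }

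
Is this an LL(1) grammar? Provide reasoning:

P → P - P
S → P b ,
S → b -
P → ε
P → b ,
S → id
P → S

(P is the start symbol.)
Relevant sets:
  FIRST(P) = { '-', 'b', 'id', ε }
  FIRST(S) = { '-', 'b', 'id' }
  FOLLOW(P) = { $, '-', 'b' }

For P:
  PREDICT(P → P '-' P) = { '-', 'b', 'id' }
  PREDICT(P → ε) = { $, '-', 'b' }
  PREDICT(P → b ',') = { 'b' }
  PREDICT(P → S) = { '-', 'b', 'id' }
For S:
  PREDICT(S → P b ',') = { '-', 'b', 'id' }
  PREDICT(S → b '-') = { 'b' }
  PREDICT(S → id) = { 'id' }

Conflict found: Predict set conflict for P: { '-', 'b' }
The grammar is NOT LL(1).

Answer: No. Predict set conflict for P: { '-', 'b' }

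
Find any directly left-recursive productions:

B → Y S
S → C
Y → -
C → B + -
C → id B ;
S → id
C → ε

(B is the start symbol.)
Direct left recursion occurs when N → N α for some non-terminal N (the right-hand side begins with the left-hand side itself).

B → Y S: starts with Y
S → C: starts with C
Y → -: starts with '-'
C → B + -: starts with B
C → id B ;: starts with id
S → id: starts with id
C → ε: starts with ε

No direct left recursion found.

Answer: No direct left recursion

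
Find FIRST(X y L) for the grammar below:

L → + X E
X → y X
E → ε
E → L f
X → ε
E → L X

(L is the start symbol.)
{ 'y' }

FIRST sets of the non-terminals involved (from the grammar, by fixed-point iteration):
  FIRST(X) = { 'y', ε }

To compute FIRST(X y L), process the symbols left to right:
Symbol X is a non-terminal. Add FIRST(X) \ {ε} = { 'y' }
X is nullable (ε ∈ FIRST(X)), continue to the next symbol.
Symbol y is a terminal. Add 'y' and stop.
FIRST(X y L) = { 'y' }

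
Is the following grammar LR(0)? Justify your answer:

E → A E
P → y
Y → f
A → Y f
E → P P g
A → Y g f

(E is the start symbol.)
A grammar is LR(0) if no state in the canonical LR(0) collection has:
  - both a shift item (dot before a terminal) and a complete item (shift-reduce conflict), or
  - two or more complete items (reduce-reduce conflict; the accept item [E' → E .] counts as a complete item here).

Augment with E' → E and build the canonical LR(0) collection (I0 = CLOSURE({[E' → . E]}), then GOTO on every symbol after a dot until no new states appear). It has 13 states:
  I0: { [A → . Y f], [A → . Y g f], [E → . A E], [E → . P P g], [E' → . E], [P → . y], [Y → . f] }  — shift
  I1: { [A → . Y f], [A → . Y g f], [E → . A E], [E → . P P g], [E → A . E], [P → . y], [Y → . f] }  — shift
  I2: { [E' → E .] }  — accept
  I3: { [E → P . P g], [P → . y] }  — shift
  I4: { [A → Y . f], [A → Y . g f] }  — shift
  I5: { [Y → f .] }  — reduce
  I6: { [P → y .] }  — reduce
  I7: { [A → Y f .] }  — reduce
  I8: { [A → Y g . f] }  — shift
  I9: { [A → Y g f .] }  — reduce
  I10: { [E → P P . g] }  — shift
  I11: { [E → P P g .] }  — reduce
  I12: { [E → A E .] }  — reduce

Every state is either a pure shift/goto state or contains exactly one complete item and nothing to shift — no conflicts. The grammar is LR(0).

Answer: Yes, the grammar is LR(0)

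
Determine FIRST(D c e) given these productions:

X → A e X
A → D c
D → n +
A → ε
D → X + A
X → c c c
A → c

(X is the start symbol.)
FIRST sets of the non-terminals involved (from the grammar, by fixed-point iteration):
  FIRST(D) = { 'c', 'e', 'n' }

To compute FIRST(D c e), process the symbols left to right:
Symbol D is a non-terminal. Add FIRST(D) \ {ε} = { 'c', 'e', 'n' }
D is not nullable (ε ∉ FIRST(D)), so stop here.
FIRST(D c e) = { 'c', 'e', 'n' }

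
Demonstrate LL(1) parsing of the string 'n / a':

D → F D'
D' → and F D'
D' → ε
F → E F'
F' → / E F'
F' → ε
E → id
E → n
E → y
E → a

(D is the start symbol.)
Stack is shown with the top on the left.

Stack        Input    Action
----------------------------
D $          n / a $  output D → F D'
F D' $       n / a $  output F → E F'
E F' D' $    n / a $  output E → n
n F' D' $    n / a $  match 'n'
F' D' $      / a $    output F' → / E F'
/ E F' D' $  / a $    match '/'
E F' D' $    a $      output E → a
a F' D' $    a $      match 'a'
F' D' $      $        output F' → ε
D' $         $        output D' → ε
$            $        accept

The string is accepted.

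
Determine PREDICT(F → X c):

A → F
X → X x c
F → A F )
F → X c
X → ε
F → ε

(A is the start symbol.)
PREDICT(F → X c) = (FIRST(RHS) \ {ε}) ∪ (FOLLOW(F) if ε ∈ FIRST(RHS), i.e. RHS ⇒* ε)
FIRST(X) = { 'x', ε }
FIRST(X c) = { 'c', 'x' }
ε ∉ FIRST(X c), so FOLLOW(F) is not added.
PREDICT(F → X c) = { 'c', 'x' }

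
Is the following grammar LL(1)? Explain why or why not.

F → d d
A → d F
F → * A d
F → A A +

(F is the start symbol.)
No. Predict set conflict for F: { 'd' }

Relevant sets:
  FIRST(A) = { 'd' }

For F:
  PREDICT(F → d d) = { 'd' }
  PREDICT(F → '*' A d) = { '*' }
  PREDICT(F → A A '+') = { 'd' }
A has a single production, so nothing to check there.

Conflict found: Predict set conflict for F: { 'd' }
The grammar is NOT LL(1).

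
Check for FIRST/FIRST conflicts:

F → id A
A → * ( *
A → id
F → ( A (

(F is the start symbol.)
A FIRST/FIRST conflict occurs when two productions N → α and N → β for the same non-terminal have FIRST(α) ∩ FIRST(β) ≠ ∅ (with ε ∈ FIRST of a nullable right-hand side, so two nullable alternatives also conflict).

Productions for F:
  F → id A: FIRST = { 'id' }
  F → ( A (: FIRST = { '(' }
Productions for A:
  A → * ( *: FIRST = { '*' }
  A → id: FIRST = { 'id' }

All alternatives of each non-terminal have pairwise disjoint FIRST sets.

Answer: No FIRST/FIRST conflicts.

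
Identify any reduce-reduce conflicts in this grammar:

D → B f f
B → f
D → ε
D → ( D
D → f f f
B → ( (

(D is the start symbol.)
Yes — I9: [B → ( ( .] vs [D → .]

A reduce-reduce conflict occurs when an LR(0) state has two complete items [A → α .] and [B → β .] — both call for a reduction, and with no lookahead the parser cannot choose between them.

Augment with D' → D and build the canonical LR(0) collection (I0 = CLOSURE({[D' → . D]}), then GOTO on every symbol after a dot until no new states appear). It has 11 states:
  I0: { [B → . ( (], [B → . f], [D → . ( D], [D → . B f f], [D → . f f f], [D → .], [D' → . D] }  — shift, reduce
  I1: { [B → ( . (], [B → . ( (], [B → . f], [D → ( . D], [D → . ( D], [D → . B f f], [D → . f f f], [D → .] }  — shift, reduce
  I2: { [D → B . f f] }  — shift
  I3: { [D' → D .] }  — accept
  I4: { [B → f .], [D → f . f f] }  — shift, reduce
  I5: { [D → f f . f] }  — shift
  I6: { [D → f f f .] }  — reduce
  I7: { [D → B f . f] }  — shift
  I8: { [D → B f f .] }  — reduce
  I9: { [B → ( ( .], [B → ( . (], [B → . ( (], [B → . f], [D → ( . D], [D → . ( D], [D → . B f f], [D → . f f f], [D → .] }  — shift, 2 reduces
  I10: { [D → ( D .] }  — reduce

I9 contains complete items [B → ( ( .], [D → .] — reduce-reduce conflict.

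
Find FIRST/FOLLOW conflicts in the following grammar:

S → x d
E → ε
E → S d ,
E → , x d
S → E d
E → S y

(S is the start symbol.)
A FIRST/FOLLOW conflict occurs when a non-terminal N has a nullable alternative N → β (β ⇒* ε) and another alternative N → α with FIRST(α) ∩ FOLLOW(N) ≠ ∅: on such a lookahead the parser cannot decide between expanding α and letting N vanish via β.

Nullable non-terminals: E.
FIRST sets used below: FIRST(S) = { ',', 'd', 'x' }

E: nullable alternative(s) E → ε; FOLLOW(E) = { 'd' }
  E → ε: FIRST \ {ε} = { } — this is the only nullable alternative, skip
  E → S d ,: FIRST \ {ε} = { ',', 'd', 'x' } — overlaps FOLLOW(E) on { 'd' }: CONFLICT
  E → , x d: FIRST \ {ε} = { ',' } — disjoint from FOLLOW(E)
  E → S y: FIRST \ {ε} = { ',', 'd', 'x' } — overlaps FOLLOW(E) on { 'd' }: CONFLICT

S has no nullable alternative, so no FIRST/FOLLOW check is needed there.

So the grammar has 2 FIRST/FOLLOW conflicts (marked CONFLICT above).

Answer: Yes. E → S d ',' with FOLLOW(E) on { 'd' }; E → S y with FOLLOW(E) on { 'd' }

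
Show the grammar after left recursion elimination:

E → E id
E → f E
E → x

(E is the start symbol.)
E is directly left-recursive. The standard transformation for
  A → A α₁ | ... | A α_m | β₁ | ... | β_n
is
  A  → β₁ A' | ... | β_n A'
  A' → α₁ A' | ... | α_m A' | ε

E → f E becomes E → f E E'
E → x becomes E → x E'
E → E id becomes E' → id E'
Add E' → ε

Resulting grammar:
E → f E E'
E → x E'
E' → id E'
E' → ε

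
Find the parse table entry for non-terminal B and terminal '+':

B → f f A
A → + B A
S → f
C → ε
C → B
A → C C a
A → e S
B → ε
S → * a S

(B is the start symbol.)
B → ε

To find M[B, '+'], we find productions for B where '+' is in the predict set (PREDICT(N → α) = (FIRST(α) \ {ε}) ∪ (FOLLOW(N) if α ⇒* ε)).

Relevant sets:
  FOLLOW(B) = { $, '+', 'a', 'e', 'f' }

B → f f A: PREDICT = { 'f' }
B → ε: PREDICT = { $, '+', 'a', 'e', 'f' }
  '+' is in predict set, so this production goes in M[B, '+']

M[B, '+'] = B → ε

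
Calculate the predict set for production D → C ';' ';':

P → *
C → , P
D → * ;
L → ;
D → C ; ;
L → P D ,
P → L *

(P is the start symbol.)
PREDICT(D → C ';' ';') = (FIRST(RHS) \ {ε}) ∪ (FOLLOW(D) if ε ∈ FIRST(RHS), i.e. RHS ⇒* ε)
FIRST(C) = { ',' }
FIRST(C ';' ';') = { ',' }
ε ∉ FIRST(C ';' ';'), so FOLLOW(D) is not added.
PREDICT(D → C ';' ';') = { ',' }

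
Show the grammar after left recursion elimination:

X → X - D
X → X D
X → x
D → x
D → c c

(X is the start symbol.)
X is directly left-recursive. The standard transformation for
  A → A α₁ | ... | A α_m | β₁ | ... | β_n
is
  A  → β₁ A' | ... | β_n A'
  A' → α₁ A' | ... | α_m A' | ε

X → x becomes X → x X'
X → X - D becomes X' → - D X'
X → X D becomes X' → D X'
Add X' → ε

Productions for other non-terminals are unchanged:
  D → x
  D → c c

Resulting grammar:
X → x X'
X' → - D X'
X' → D X'
X' → ε
D → x
D → c c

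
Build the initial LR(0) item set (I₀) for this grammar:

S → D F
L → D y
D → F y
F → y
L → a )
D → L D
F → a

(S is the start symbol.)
First, augment the grammar with S' → S
I₀ = CLOSURE({ [S' → . S] }):
  [S' → . S] has the dot before S: add [S → . D F]
  [S → . D F] has the dot before D: add [D → . F y], [D → . L D]
  [D → . F y] has the dot before F: add [F → . y], [F → . a]
  [D → . L D] has the dot before L: add [L → . D y], [L → . a )]
No further items can be added.

I₀ = { [D → . F y], [D → . L D], [F → . a], [F → . y], [L → . D y], [L → . a )], [S → . D F], [S' → . S] }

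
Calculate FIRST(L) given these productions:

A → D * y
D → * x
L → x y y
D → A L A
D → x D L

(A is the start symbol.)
From L → x y y:
  - x is a terminal: add 'x' and stop

Collecting: FIRST(L) = { 'x' }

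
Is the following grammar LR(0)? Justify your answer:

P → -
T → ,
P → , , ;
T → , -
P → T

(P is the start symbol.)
Augment with P' → P and build the canonical LR(0) collection (I0 = CLOSURE({[P' → . P]}), then GOTO on every symbol after a dot until no new states appear). It has 8 states:
  I0: { [P → . , , ;], [P → . -], [P → . T], [P' → . P], [T → . , -], [T → . ,] }  — shift
  I1: { [P → , . , ;], [T → , . -], [T → , .] }  — shift, reduce
  I2: { [P → - .] }  — reduce
  I3: { [P' → P .] }  — accept
  I4: { [P → T .] }  — reduce
  I5: { [P → , , . ;] }  — shift
  I6: { [T → , - .] }  — reduce
  I7: { [P → , , ; .] }  — reduce

Conflict in state I1:
  Shift-reduce conflict between [T → , .] and [P → , . , ;]
So the grammar is NOT LR(0).

Answer: No. Shift-reduce conflict between [T → , .] and [P → , . , ;]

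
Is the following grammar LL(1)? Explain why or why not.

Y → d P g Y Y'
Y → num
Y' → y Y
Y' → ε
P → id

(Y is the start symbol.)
Relevant sets:
  FOLLOW(Y') = { $, 'y' }

For Y:
  PREDICT(Y → d P g Y Y') = { 'd' }
  PREDICT(Y → num) = { 'num' }
For Y':
  PREDICT(Y' → y Y) = { 'y' }
  PREDICT(Y' → ε) = { $, 'y' }
P has a single production, so nothing to check there.

Conflict found: Predict set conflict for Y': { 'y' }
The grammar is NOT LL(1).

Answer: No. Predict set conflict for Y': { 'y' }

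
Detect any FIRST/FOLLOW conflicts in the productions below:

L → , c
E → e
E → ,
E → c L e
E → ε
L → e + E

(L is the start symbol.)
A FIRST/FOLLOW conflict occurs when a non-terminal N has a nullable alternative N → β (β ⇒* ε) and another alternative N → α with FIRST(α) ∩ FOLLOW(N) ≠ ∅: on such a lookahead the parser cannot decide between expanding α and letting N vanish via β.

Nullable non-terminals: E.

E: nullable alternative(s) E → ε; FOLLOW(E) = { $, 'e' }
  E → e: FIRST \ {ε} = { 'e' } — overlaps FOLLOW(E) on { 'e' }: CONFLICT
  E → ,: FIRST \ {ε} = { ',' } — disjoint from FOLLOW(E)
  E → c L e: FIRST \ {ε} = { 'c' } — disjoint from FOLLOW(E)
  E → ε: FIRST \ {ε} = { } — this is the only nullable alternative, skip

L has no nullable alternative, so no FIRST/FOLLOW check is needed there.

So the grammar has 1 FIRST/FOLLOW conflict (marked CONFLICT above).

Answer: Yes. E → e with FOLLOW(E) on { 'e' }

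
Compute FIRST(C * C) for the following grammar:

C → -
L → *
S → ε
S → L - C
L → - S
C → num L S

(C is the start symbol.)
{ '-', 'num' }

FIRST sets of the non-terminals involved (from the grammar, by fixed-point iteration):
  FIRST(C) = { '-', 'num' }

To compute FIRST(C * C), process the symbols left to right:
Symbol C is a non-terminal. Add FIRST(C) \ {ε} = { '-', 'num' }
C is not nullable (ε ∉ FIRST(C)), so stop here.
FIRST(C * C) = { '-', 'num' }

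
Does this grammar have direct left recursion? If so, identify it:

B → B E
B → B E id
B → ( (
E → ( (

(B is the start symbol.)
B → B E: LEFT RECURSIVE (starts with B)
B → B E id: LEFT RECURSIVE (starts with B)
B → ( (: starts with '('
E → ( (: starts with '('

The grammar has direct left recursion on: B.

Answer: Yes, B is left-recursive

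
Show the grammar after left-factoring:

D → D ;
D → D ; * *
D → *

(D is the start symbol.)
Left-factoring transforms A → αβ₁ | αβ₂ into A → αA' and A' → β₁ | β₂
(α is the longest common prefix among the alternatives). Repeat until
no nonterminal has two alternatives with a common prefix.

Round 1: D has alternatives sharing prefix 'D ;'. Introduce D': D → D ; D'
  Add: D' → ε
  Add: D' → * *

No remaining common prefixes — done.

Resulting grammar:
D → D ; D'
D' → ε
D' → * *
D → *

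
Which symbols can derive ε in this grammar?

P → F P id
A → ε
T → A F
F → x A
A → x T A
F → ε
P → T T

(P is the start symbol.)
{ 'A', 'F', 'P', 'T' }

A non-terminal is nullable if it can derive ε (the empty string): either it has an ε-production, or it has a production whose right-hand side consists entirely of nullable non-terminals.

ε-productions: A → ε, F → ε
So A, F are immediately nullable.
T → A F: every symbol on the right is nullable, so T is nullable too.
P → T T: every symbol on the right is nullable, so P is nullable too.
Every non-terminal is now nullable.
Nullable = { 'A', 'F', 'P', 'T' }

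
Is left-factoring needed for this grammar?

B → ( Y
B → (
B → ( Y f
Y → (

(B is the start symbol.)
Yes, B has productions with common prefix '('

Left-factoring is needed when two productions for the same non-terminal
share a common prefix on the right-hand side.

Productions for B:
  B → ( Y
  B → (
  B → ( Y f

Found common prefix '(' in productions for B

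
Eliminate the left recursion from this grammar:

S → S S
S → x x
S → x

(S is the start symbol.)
S → x x S'
S → x S'
S' → S S'
S' → ε

S is directly left-recursive. The standard transformation for
  A → A α₁ | ... | A α_m | β₁ | ... | β_n
is
  A  → β₁ A' | ... | β_n A'
  A' → α₁ A' | ... | α_m A' | ε

S → x x becomes S → x x S'
S → x becomes S → x S'
S → S S becomes S' → S S'
Add S' → ε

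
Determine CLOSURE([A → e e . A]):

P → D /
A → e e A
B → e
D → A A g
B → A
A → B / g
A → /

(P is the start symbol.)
{ [A → . /], [A → . B / g], [A → . e e A], [A → e e . A], [B → . A], [B → . e] }

Start with: [A → e e . A]
  [A → e e . A] has the dot before A: add [A → . e e A], [A → . B / g], [A → . /]
  [A → . B / g] has the dot before B: add [B → . e], [B → . A]
No further items can be added.

CLOSURE = { [A → . /], [A → . B / g], [A → . e e A], [A → e e . A], [B → . A], [B → . e] }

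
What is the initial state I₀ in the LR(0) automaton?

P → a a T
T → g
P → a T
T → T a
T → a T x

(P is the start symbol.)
First, augment the grammar with P' → P
I₀ = CLOSURE({ [P' → . P] }):
  [P' → . P] has the dot before P: add [P → . a a T], [P → . a T]
No further items can be added.

I₀ = { [P → . a T], [P → . a a T], [P' → . P] }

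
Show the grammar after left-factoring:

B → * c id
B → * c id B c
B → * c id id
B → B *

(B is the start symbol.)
Left-factoring transforms A → αβ₁ | αβ₂ into A → αA' and A' → β₁ | β₂
(α is the longest common prefix among the alternatives). Repeat until
no nonterminal has two alternatives with a common prefix.

Round 1: B has alternatives sharing prefix '* c id'. Introduce B': B → * c id B'
  Add: B' → ε
  Add: B' → B c
  Add: B' → id

No remaining common prefixes — done.

Resulting grammar:
B → * c id B'
B' → ε
B' → B c
B' → id
B → B *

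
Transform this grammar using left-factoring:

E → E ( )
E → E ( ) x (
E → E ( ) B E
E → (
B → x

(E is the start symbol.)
E → E ( ) E'
E' → ε
E' → x (
E' → B E
E → (
B → x

Left-factoring transforms A → αβ₁ | αβ₂ into A → αA' and A' → β₁ | β₂
(α is the longest common prefix among the alternatives). Repeat until
no nonterminal has two alternatives with a common prefix.

Round 1: E has alternatives sharing prefix 'E ( )'. Introduce E': E → E ( ) E'
  Add: E' → ε
  Add: E' → x (
  Add: E' → B E

No remaining common prefixes — done.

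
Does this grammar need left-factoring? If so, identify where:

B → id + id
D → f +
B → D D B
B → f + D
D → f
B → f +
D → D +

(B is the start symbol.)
Yes, B has productions with common prefix 'f +'; D has productions with common prefix 'f'

Left-factoring is needed when two productions for the same non-terminal
share a common prefix on the right-hand side.

Productions for B:
  B → id + id
  B → D D B
  B → f + D
  B → f +
Productions for D:
  D → f +
  D → f
  D → D +

Found common prefix 'f +' in productions for B
Found common prefix 'f' in productions for D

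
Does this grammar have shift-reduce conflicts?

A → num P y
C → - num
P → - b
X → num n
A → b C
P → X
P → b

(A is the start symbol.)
No shift-reduce conflicts

Augment with A' → A and build the canonical LR(0) collection (I0 = CLOSURE({[A' → . A]}), then GOTO on every symbol after a dot until no new states appear). It has 15 states:
  I0: { [A → . b C], [A → . num P y], [A' → . A] }  — shift
  I1: { [A' → A .] }  — accept
  I2: { [A → b . C], [C → . - num] }  — shift
  I3: { [A → num . P y], [P → . - b], [P → . X], [P → . b], [X → . num n] }  — shift
  I4: { [P → - . b] }  — shift
  I5: { [A → num P . y] }  — shift
  I6: { [P → X .] }  — reduce
  I7: { [P → b .] }  — reduce
  I8: { [X → num . n] }  — shift
  I9: { [X → num n .] }  — reduce
  I10: { [A → num P y .] }  — reduce
  I11: { [P → - b .] }  — reduce
  I12: { [C → - . num] }  — shift
  I13: { [A → b C .] }  — reduce
  I14: { [C → - num .] }  — reduce

No state contains both a complete item and a shift item.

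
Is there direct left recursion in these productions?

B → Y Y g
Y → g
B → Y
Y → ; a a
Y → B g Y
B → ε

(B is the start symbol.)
No direct left recursion

Direct left recursion occurs when N → N α for some non-terminal N (the right-hand side begins with the left-hand side itself).

B → Y Y g: starts with Y
Y → g: starts with g
B → Y: starts with Y
Y → ; a a: starts with ';'
Y → B g Y: starts with B
B → ε: starts with ε

No direct left recursion found.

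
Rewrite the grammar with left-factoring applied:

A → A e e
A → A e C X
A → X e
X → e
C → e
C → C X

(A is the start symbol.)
A → A e A'
A' → e
A' → C X
A → X e
X → e
C → e
C → C X

Left-factoring transforms A → αβ₁ | αβ₂ into A → αA' and A' → β₁ | β₂
(α is the longest common prefix among the alternatives). Repeat until
no nonterminal has two alternatives with a common prefix.

Round 1: A has alternatives sharing prefix 'A e'. Introduce A': A → A e A'
  Add: A' → e
  Add: A' → C X

No remaining common prefixes — done.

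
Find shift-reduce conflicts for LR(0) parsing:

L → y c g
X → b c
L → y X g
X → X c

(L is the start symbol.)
No shift-reduce conflicts

A shift-reduce conflict occurs when an LR(0) state has both:
  - a complete (reduce) item [A → α .] (dot at the end), and
  - a shift item [B → β . c γ] (dot before a terminal).

Augment with L' → L and build the canonical LR(0) collection (I0 = CLOSURE({[L' → . L]}), then GOTO on every symbol after a dot until no new states appear). It has 10 states:
  I0: { [L → . y X g], [L → . y c g], [L' → . L] }  — shift
  I1: { [L' → L .] }  — accept
  I2: { [L → y . X g], [L → y . c g], [X → . X c], [X → . b c] }  — shift
  I3: { [L → y X . g], [X → X . c] }  — shift
  I4: { [X → b . c] }  — shift
  I5: { [L → y c . g] }  — shift
  I6: { [L → y c g .] }  — reduce
  I7: { [X → b c .] }  — reduce
  I8: { [X → X c .] }  — reduce
  I9: { [L → y X g .] }  — reduce

No state contains both a complete item and a shift item.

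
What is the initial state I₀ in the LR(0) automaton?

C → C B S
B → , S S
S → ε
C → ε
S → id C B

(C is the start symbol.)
{ [C → . C B S], [C → .], [C' → . C] }

First, augment the grammar with C' → C
I₀ = CLOSURE({ [C' → . C] }):
  [C' → . C] has the dot before C: add [C → . C B S], [C → .]
No further items can be added.

I₀ = { [C → . C B S], [C → .], [C' → . C] }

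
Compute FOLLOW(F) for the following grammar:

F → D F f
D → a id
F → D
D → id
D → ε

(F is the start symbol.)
{ $, 'f' }

F is the start symbol, so $ ∈ FOLLOW(F).
In F → D F f: F is followed by f, add FIRST(f) \ {ε} = { 'f' }

Taking the union: FOLLOW(F) = { $, 'f' }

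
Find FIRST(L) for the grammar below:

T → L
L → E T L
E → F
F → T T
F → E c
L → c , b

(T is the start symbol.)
FIRST sets of the other non-terminals involved (by the same procedure, iterated to a fixed point):
  FIRST(E) = { 'c' }

From L → E T L:
  - E is a non-terminal: add FIRST(E) \ {ε} = { 'c' }
    E is not nullable, so stop
From L → c , b:
  - c is a terminal: add 'c' and stop

Collecting: FIRST(L) = { 'c' }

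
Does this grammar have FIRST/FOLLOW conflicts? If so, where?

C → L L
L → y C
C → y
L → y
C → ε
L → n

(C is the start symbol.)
Yes. C → L L with FOLLOW(C) on { 'n', 'y' }; C → y with FOLLOW(C) on { 'y' }

A FIRST/FOLLOW conflict occurs when a non-terminal N has a nullable alternative N → β (β ⇒* ε) and another alternative N → α with FIRST(α) ∩ FOLLOW(N) ≠ ∅: on such a lookahead the parser cannot decide between expanding α and letting N vanish via β.

Nullable non-terminals: C.
FIRST sets used below: FIRST(L) = { 'n', 'y' }

C: nullable alternative(s) C → ε; FOLLOW(C) = { $, 'n', 'y' }
  C → L L: FIRST \ {ε} = { 'n', 'y' } — overlaps FOLLOW(C) on { 'n', 'y' }: CONFLICT
  C → y: FIRST \ {ε} = { 'y' } — overlaps FOLLOW(C) on { 'y' }: CONFLICT
  C → ε: FIRST \ {ε} = { } — this is the only nullable alternative, skip

L has no nullable alternative, so no FIRST/FOLLOW check is needed there.

So the grammar has 2 FIRST/FOLLOW conflicts (marked CONFLICT above).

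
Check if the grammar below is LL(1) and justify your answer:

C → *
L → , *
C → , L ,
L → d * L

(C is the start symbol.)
For C:
  PREDICT(C → '*') = { '*' }
  PREDICT(C → ',' L ',') = { ',' }
For L:
  PREDICT(L → ',' '*') = { ',' }
  PREDICT(L → d '*' L) = { 'd' }

All predict sets are disjoint. The grammar IS LL(1).

Answer: Yes, the grammar is LL(1).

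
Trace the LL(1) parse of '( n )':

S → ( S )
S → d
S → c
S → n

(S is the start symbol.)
LL(1) parsing maintains a stack (initially the start symbol over $) and the input. At each step: if the stack top is a terminal, match it against the current input token; if it is a non-terminal N, replace it with the RHS of M[N, lookahead] (the unique production whose predict set contains the lookahead).

Stack is shown with the top on the left.

Stack    Input    Action
------------------------
S $      ( n ) $  output S → ( S )
( S ) $  ( n ) $  match '('
S ) $    n ) $    output S → n
n ) $    n ) $    match 'n'
) $      ) $      match ')'
$        $        accept

The string is accepted.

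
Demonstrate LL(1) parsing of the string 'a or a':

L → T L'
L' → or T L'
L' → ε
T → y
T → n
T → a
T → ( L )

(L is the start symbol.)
LL(1) parsing maintains a stack (initially the start symbol over $) and the input. At each step: if the stack top is a terminal, match it against the current input token; if it is a non-terminal N, replace it with the RHS of M[N, lookahead] (the unique production whose predict set contains the lookahead).

Stack is shown with the top on the left.

Stack      Input     Action
---------------------------
L $        a or a $  output L → T L'
T L' $     a or a $  output T → a
a L' $     a or a $  match 'a'
L' $       or a $    output L' → or T L'
or T L' $  or a $    match 'or'
T L' $     a $       output T → a
a L' $     a $       match 'a'
L' $       $         output L' → ε
$          $         accept

The string is accepted.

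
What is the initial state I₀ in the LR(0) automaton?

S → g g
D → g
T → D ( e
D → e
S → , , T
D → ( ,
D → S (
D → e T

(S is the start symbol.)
First, augment the grammar with S' → S
I₀ = CLOSURE({ [S' → . S] }):
  [S' → . S] has the dot before S: add [S → . g g], [S → . , , T]
No further items can be added.

I₀ = { [S → . , , T], [S → . g g], [S' → . S] }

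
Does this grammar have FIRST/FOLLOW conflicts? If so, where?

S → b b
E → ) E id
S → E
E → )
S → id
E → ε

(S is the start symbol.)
No FIRST/FOLLOW conflicts.

Nullable non-terminals: E, S.
FIRST sets used below: FIRST(E) = { ')', ε }

E: nullable alternative(s) E → ε; FOLLOW(E) = { $, 'id' }
  E → ) E id: FIRST \ {ε} = { ')' } — disjoint from FOLLOW(E)
  E → ): FIRST \ {ε} = { ')' } — disjoint from FOLLOW(E)
  E → ε: FIRST \ {ε} = { } — this is the only nullable alternative, skip

S: nullable alternative(s) S → E; FOLLOW(S) = { $ }
  S → b b: FIRST \ {ε} = { 'b' } — disjoint from FOLLOW(S)
  S → E: FIRST \ {ε} = { ')' } — this is the only nullable alternative, skip
  S → id: FIRST \ {ε} = { 'id' } — disjoint from FOLLOW(S)

No FIRST/FOLLOW conflicts found.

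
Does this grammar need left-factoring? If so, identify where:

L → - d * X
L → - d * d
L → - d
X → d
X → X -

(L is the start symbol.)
Yes, L has productions with common prefix '- d'

Left-factoring is needed when two productions for the same non-terminal
share a common prefix on the right-hand side.

Productions for L:
  L → - d * X
  L → - d * d
  L → - d
Productions for X:
  X → d
  X → X -

Found common prefix '- d' in productions for L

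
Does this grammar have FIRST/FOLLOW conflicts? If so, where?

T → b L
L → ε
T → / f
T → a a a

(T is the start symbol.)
No FIRST/FOLLOW conflicts.

A FIRST/FOLLOW conflict occurs when a non-terminal N has a nullable alternative N → β (β ⇒* ε) and another alternative N → α with FIRST(α) ∩ FOLLOW(N) ≠ ∅: on such a lookahead the parser cannot decide between expanding α and letting N vanish via β.

Nullable non-terminals: L.
L has a nullable alternative but only one production, so nothing to check.

T has no nullable alternative, so no FIRST/FOLLOW check is needed there.

No FIRST/FOLLOW conflicts found.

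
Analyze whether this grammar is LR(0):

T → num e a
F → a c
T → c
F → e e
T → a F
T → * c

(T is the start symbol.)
Yes, the grammar is LR(0)

A grammar is LR(0) if no state in the canonical LR(0) collection has:
  - both a shift item (dot before a terminal) and a complete item (shift-reduce conflict), or
  - two or more complete items (reduce-reduce conflict; the accept item [T' → T .] counts as a complete item here).

Augment with T' → T and build the canonical LR(0) collection (I0 = CLOSURE({[T' → . T]}), then GOTO on every symbol after a dot until no new states appear). It has 14 states:
  I0: { [T → . * c], [T → . a F], [T → . c], [T → . num e a], [T' → . T] }  — shift
  I1: { [T → * . c] }  — shift
  I2: { [T' → T .] }  — accept
  I3: { [F → . a c], [F → . e e], [T → a . F] }  — shift
  I4: { [T → c .] }  — reduce
  I5: { [T → num . e a] }  — shift
  I6: { [T → num e . a] }  — shift
  I7: { [T → num e a .] }  — reduce
  I8: { [T → a F .] }  — reduce
  I9: { [F → a . c] }  — shift
  I10: { [F → e . e] }  — shift
  I11: { [F → e e .] }  — reduce
  I12: { [F → a c .] }  — reduce
  I13: { [T → * c .] }  — reduce

Every state is either a pure shift/goto state or contains exactly one complete item and nothing to shift — no conflicts. The grammar is LR(0).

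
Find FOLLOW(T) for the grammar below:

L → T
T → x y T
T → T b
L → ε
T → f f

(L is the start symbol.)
{ $, 'b' }

In L → T: T is at the end, add FOLLOW(L)
In T → x y T: T is at the end; this adds FOLLOW(T) to itself — nothing new
In T → T b: T is followed by b, add FIRST(b) \ {ε} = { 'b' }

The FOLLOW sets referred to above (computed the same way, to a fixed point):
  FOLLOW(L) = { $ }

Taking the union: FOLLOW(T) = { $, 'b' }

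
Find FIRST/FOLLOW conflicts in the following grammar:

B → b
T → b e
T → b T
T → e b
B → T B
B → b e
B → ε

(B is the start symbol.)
No FIRST/FOLLOW conflicts.

A FIRST/FOLLOW conflict occurs when a non-terminal N has a nullable alternative N → β (β ⇒* ε) and another alternative N → α with FIRST(α) ∩ FOLLOW(N) ≠ ∅: on such a lookahead the parser cannot decide between expanding α and letting N vanish via β.

Nullable non-terminals: B.
FIRST sets used below: FIRST(T) = { 'b', 'e' }

B: nullable alternative(s) B → ε; FOLLOW(B) = { $ }
  B → b: FIRST \ {ε} = { 'b' } — disjoint from FOLLOW(B)
  B → T B: FIRST \ {ε} = { 'b', 'e' } — disjoint from FOLLOW(B)
  B → b e: FIRST \ {ε} = { 'b' } — disjoint from FOLLOW(B)
  B → ε: FIRST \ {ε} = { } — this is the only nullable alternative, skip

T has no nullable alternative, so no FIRST/FOLLOW check is needed there.

No FIRST/FOLLOW conflicts found.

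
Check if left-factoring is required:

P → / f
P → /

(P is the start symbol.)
Yes, P has productions with common prefix '/'

Left-factoring is needed when two productions for the same non-terminal
share a common prefix on the right-hand side.

Productions for P:
  P → / f
  P → /

Found common prefix '/' in productions for P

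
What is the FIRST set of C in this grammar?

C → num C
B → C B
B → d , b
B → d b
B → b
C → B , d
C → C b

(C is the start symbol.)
FIRST sets of the other non-terminals involved (by the same procedure, iterated to a fixed point):
  FIRST(B) = { 'b', 'd', 'num' }

From C → num C:
  - num is a terminal: add 'num' and stop
From C → B , d:
  - B is a non-terminal: add FIRST(B) \ {ε} = { 'b', 'd', 'num' }
    B is not nullable, so stop
From C → C b:
  - C is the symbol being defined: contributes nothing new
    C is not nullable, so stop

Collecting: FIRST(C) = { 'b', 'd', 'num' }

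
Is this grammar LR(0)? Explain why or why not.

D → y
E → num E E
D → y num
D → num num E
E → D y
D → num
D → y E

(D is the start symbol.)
A grammar is LR(0) if no state in the canonical LR(0) collection has:
  - both a shift item (dot before a terminal) and a complete item (shift-reduce conflict), or
  - two or more complete items (reduce-reduce conflict; the accept item [D' → D .] counts as a complete item here).

Augment with D' → D and build the canonical LR(0) collection (I0 = CLOSURE({[D' → . D]}), then GOTO on every symbol after a dot until no new states appear). It has 15 states:
  I0: { [D → . num num E], [D → . num], [D → . y E], [D → . y num], [D → . y], [D' → . D] }  — shift
  I1: { [D' → D .] }  — accept
  I2: { [D → num . num E], [D → num .] }  — shift, reduce
  I3: { [D → . num num E], [D → . num], [D → . y E], [D → . y num], [D → . y], [D → y . E], [D → y . num], [D → y .], [E → . D y], [E → . num E E] }  — shift, reduce
  I4: { [E → D . y] }  — shift
  I5: { [D → y E .] }  — reduce
  I6: { [D → . num num E], [D → . num], [D → . y E], [D → . y num], [D → . y], [D → num . num E], [D → num .], [D → y num .], [E → . D y], [E → . num E E], [E → num . E E] }  — shift, 2 reduces
  I7: { [D → . num num E], [D → . num], [D → . y E], [D → . y num], [D → . y], [E → . D y], [E → . num E E], [E → num E . E] }  — shift
  I8: { [D → . num num E], [D → . num], [D → . y E], [D → . y num], [D → . y], [D → num . num E], [D → num .], [D → num num . E], [E → . D y], [E → . num E E], [E → num . E E] }  — shift, reduce
  I9: { [D → . num num E], [D → . num], [D → . y E], [D → . y num], [D → . y], [D → num num E .], [E → . D y], [E → . num E E], [E → num E . E] }  — shift, reduce
  I10: { [E → num E E .] }  — reduce
  I11: { [D → . num num E], [D → . num], [D → . y E], [D → . y num], [D → . y], [D → num . num E], [D → num .], [E → . D y], [E → . num E E], [E → num . E E] }  — shift, reduce
  I12: { [E → D y .] }  — reduce
  I13: { [D → . num num E], [D → . num], [D → . y E], [D → . y num], [D → . y], [D → num num . E], [E → . D y], [E → . num E E] }  — shift
  I14: { [D → num num E .] }  — reduce

Conflict in state I2:
  Shift-reduce conflict between [D → num .] and [D → num . num E]
So the grammar is NOT LR(0).

Answer: No. Shift-reduce conflict between [D → num .] and [D → num . num E]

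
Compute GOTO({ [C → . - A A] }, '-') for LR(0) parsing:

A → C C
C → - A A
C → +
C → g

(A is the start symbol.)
{ [A → . C C], [C → - . A A], [C → . +], [C → . - A A], [C → . g] }

GOTO(I, '-') = CLOSURE({ [A → αX.β] : [A → α.Xβ] ∈ I, X = '-' })

Items with dot before '-', with the dot advanced:
  [C → . - A A] → [C → - . A A]
Closure of the advanced items:
  [C → - . A A] has the dot before A: add [A → . C C]
  [A → . C C] has the dot before C: add [C → . - A A], [C → . +], [C → . g]

GOTO = { [A → . C C], [C → - . A A], [C → . +], [C → . - A A], [C → . g] }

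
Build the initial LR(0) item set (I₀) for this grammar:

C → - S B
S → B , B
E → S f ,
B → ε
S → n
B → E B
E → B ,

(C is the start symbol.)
First, augment the grammar with C' → C
I₀ = CLOSURE({ [C' → . C] }):
  [C' → . C] has the dot before C: add [C → . - S B]
No further items can be added.

I₀ = { [C → . - S B], [C' → . C] }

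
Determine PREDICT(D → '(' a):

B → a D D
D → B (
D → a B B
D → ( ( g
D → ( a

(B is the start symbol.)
{ '(' }

PREDICT(D → '(' a) = (FIRST(RHS) \ {ε}) ∪ (FOLLOW(D) if ε ∈ FIRST(RHS), i.e. RHS ⇒* ε)
FIRST('(' a) = { '(' }
ε ∉ FIRST('(' a), so FOLLOW(D) is not added.
PREDICT(D → '(' a) = { '(' }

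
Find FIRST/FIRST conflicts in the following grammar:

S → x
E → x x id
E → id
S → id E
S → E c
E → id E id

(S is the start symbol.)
Yes. S → x / S → E c on { 'x' }; S → id E / S → E c on { 'id' }; E → id / E → id E id on { 'id' }

A FIRST/FIRST conflict occurs when two productions N → α and N → β for the same non-terminal have FIRST(α) ∩ FIRST(β) ≠ ∅ (with ε ∈ FIRST of a nullable right-hand side, so two nullable alternatives also conflict).

FIRST sets of the non-terminals at (or reachable through a nullable prefix from) the front of some alternative:
  FIRST(E) = { 'id', 'x' }

Productions for S:
  S → x: FIRST = { 'x' }
  S → id E: FIRST = { 'id' }
  S → E c: FIRST = { 'id', 'x' }
Productions for E:
  E → x x id: FIRST = { 'x' }
  E → id: FIRST = { 'id' }
  E → id E id: FIRST = { 'id' }

Conflict for S: S → x and S → E c
  Overlap: { 'x' }
Conflict for S: S → id E and S → E c
  Overlap: { 'id' }
Conflict for E: E → id and E → id E id
  Overlap: { 'id' }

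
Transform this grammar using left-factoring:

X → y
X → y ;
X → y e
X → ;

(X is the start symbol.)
X → y X'
X' → ε
X' → ;
X' → e
X → ;

Left-factoring transforms A → αβ₁ | αβ₂ into A → αA' and A' → β₁ | β₂
(α is the longest common prefix among the alternatives). Repeat until
no nonterminal has two alternatives with a common prefix.

Round 1: X has alternatives sharing prefix 'y'. Introduce X': X → y X'
  Add: X' → ε
  Add: X' → ;
  Add: X' → e

No remaining common prefixes — done.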